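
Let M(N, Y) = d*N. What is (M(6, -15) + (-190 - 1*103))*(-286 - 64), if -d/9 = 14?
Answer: 367150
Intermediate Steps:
d = -126 (d = -9*14 = -126)
M(N, Y) = -126*N
(M(6, -15) + (-190 - 1*103))*(-286 - 64) = (-126*6 + (-190 - 1*103))*(-286 - 64) = (-756 + (-190 - 103))*(-350) = (-756 - 293)*(-350) = -1049*(-350) = 367150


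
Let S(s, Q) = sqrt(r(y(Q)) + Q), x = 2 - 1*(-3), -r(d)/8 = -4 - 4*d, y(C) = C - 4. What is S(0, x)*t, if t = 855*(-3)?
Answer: -2565*sqrt(69) ≈ -21307.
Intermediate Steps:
y(C) = -4 + C
t = -2565
r(d) = 32 + 32*d (r(d) = -8*(-4 - 4*d) = 32 + 32*d)
x = 5 (x = 2 + 3 = 5)
S(s, Q) = sqrt(-96 + 33*Q) (S(s, Q) = sqrt((32 + 32*(-4 + Q)) + Q) = sqrt((32 + (-128 + 32*Q)) + Q) = sqrt((-96 + 32*Q) + Q) = sqrt(-96 + 33*Q))
S(0, x)*t = sqrt(-96 + 33*5)*(-2565) = sqrt(-96 + 165)*(-2565) = sqrt(69)*(-2565) = -2565*sqrt(69)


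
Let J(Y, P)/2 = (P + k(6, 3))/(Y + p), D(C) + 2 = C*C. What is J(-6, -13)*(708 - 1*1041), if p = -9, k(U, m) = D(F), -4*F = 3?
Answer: -25641/40 ≈ -641.03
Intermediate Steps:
F = -3/4 (F = -1/4*3 = -3/4 ≈ -0.75000)
D(C) = -2 + C**2 (D(C) = -2 + C*C = -2 + C**2)
k(U, m) = -23/16 (k(U, m) = -2 + (-3/4)**2 = -2 + 9/16 = -23/16)
J(Y, P) = 2*(-23/16 + P)/(-9 + Y) (J(Y, P) = 2*((P - 23/16)/(Y - 9)) = 2*((-23/16 + P)/(-9 + Y)) = 2*(-23/16 + P)/(-9 + Y))
J(-6, -13)*(708 - 1*1041) = ((-23 + 16*(-13))/(8*(-9 - 6)))*(708 - 1*1041) = ((1/8)*(-23 - 208)/(-15))*(708 - 1041) = ((1/8)*(-1/15)*(-231))*(-333) = (77/40)*(-333) = -25641/40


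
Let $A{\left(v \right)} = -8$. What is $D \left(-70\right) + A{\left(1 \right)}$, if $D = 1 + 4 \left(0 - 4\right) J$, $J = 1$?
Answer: $1042$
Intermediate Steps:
$D = -15$ ($D = 1 + 4 \left(0 - 4\right) 1 = 1 + 4 \left(-4\right) 1 = 1 - 16 = -15$)
$D \left(-70\right) + A{\left(1 \right)} = \left(-15\right) \left(-70\right) - 8 = 1050 - 8 = 1042$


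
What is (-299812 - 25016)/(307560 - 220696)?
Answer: -81207/21716 ≈ -3.7395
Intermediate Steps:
(-299812 - 25016)/(307560 - 220696) = -324828/86864 = -324828*1/86864 = -81207/21716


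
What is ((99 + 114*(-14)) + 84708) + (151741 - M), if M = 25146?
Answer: 209806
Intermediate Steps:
((99 + 114*(-14)) + 84708) + (151741 - M) = ((99 + 114*(-14)) + 84708) + (151741 - 1*25146) = ((99 - 1596) + 84708) + (151741 - 25146) = (-1497 + 84708) + 126595 = 83211 + 126595 = 209806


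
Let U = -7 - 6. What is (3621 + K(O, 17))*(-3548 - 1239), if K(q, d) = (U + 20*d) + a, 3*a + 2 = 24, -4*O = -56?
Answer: -56802542/3 ≈ -1.8934e+7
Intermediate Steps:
O = 14 (O = -¼*(-56) = 14)
a = 22/3 (a = -⅔ + (⅓)*24 = -⅔ + 8 = 22/3 ≈ 7.3333)
U = -13
K(q, d) = -17/3 + 20*d (K(q, d) = (-13 + 20*d) + 22/3 = -17/3 + 20*d)
(3621 + K(O, 17))*(-3548 - 1239) = (3621 + (-17/3 + 20*17))*(-3548 - 1239) = (3621 + (-17/3 + 340))*(-4787) = (3621 + 1003/3)*(-4787) = (11866/3)*(-4787) = -56802542/3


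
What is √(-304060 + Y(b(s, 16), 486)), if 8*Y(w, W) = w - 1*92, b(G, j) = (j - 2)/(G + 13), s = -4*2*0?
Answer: I*√205552243/26 ≈ 551.43*I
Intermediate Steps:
s = 0 (s = -8*0 = 0)
b(G, j) = (-2 + j)/(13 + G)
Y(w, W) = -23/2 + w/8 (Y(w, W) = (w - 1*92)/8 = (w - 92)/8 = (-92 + w)/8 = -23/2 + w/8)
√(-304060 + Y(b(s, 16), 486)) = √(-304060 + (-23/2 + ((-2 + 16)/(13 + 0))/8)) = √(-304060 + (-23/2 + (14/13)/8)) = √(-304060 + (-23/2 + ((1/13)*14)/8)) = √(-304060 + (-23/2 + (⅛)*(14/13))) = √(-304060 + (-23/2 + 7/52)) = √(-304060 - 591/52) = √(-15811711/52) = I*√205552243/26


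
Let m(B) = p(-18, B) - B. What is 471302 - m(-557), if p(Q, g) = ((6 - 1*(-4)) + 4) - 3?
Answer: 470734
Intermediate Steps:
p(Q, g) = 11 (p(Q, g) = ((6 + 4) + 4) - 3 = (10 + 4) - 3 = 14 - 3 = 11)
m(B) = 11 - B
471302 - m(-557) = 471302 - (11 - 1*(-557)) = 471302 - (11 + 557) = 471302 - 1*568 = 471302 - 568 = 470734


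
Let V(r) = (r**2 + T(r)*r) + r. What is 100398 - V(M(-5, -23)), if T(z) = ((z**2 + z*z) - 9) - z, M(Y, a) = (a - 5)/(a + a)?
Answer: 1221596226/12167 ≈ 1.0040e+5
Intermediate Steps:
M(Y, a) = (-5 + a)/(2*a) (M(Y, a) = (-5 + a)/((2*a)) = (-5 + a)*(1/(2*a)) = (-5 + a)/(2*a))
T(z) = -9 - z + 2*z**2 (T(z) = ((z**2 + z**2) - 9) - z = (2*z**2 - 9) - z = (-9 + 2*z**2) - z = -9 - z + 2*z**2)
V(r) = r + r**2 + r*(-9 - r + 2*r**2) (V(r) = (r**2 + (-9 - r + 2*r**2)*r) + r = (r**2 + r*(-9 - r + 2*r**2)) + r = r + r**2 + r*(-9 - r + 2*r**2))
100398 - V(M(-5, -23)) = 100398 - 2*(1/2)*(-5 - 23)/(-23)*(-4 + ((1/2)*(-5 - 23)/(-23))**2) = 100398 - 2*(1/2)*(-1/23)*(-28)*(-4 + ((1/2)*(-1/23)*(-28))**2) = 100398 - 2*14*(-4 + (14/23)**2)/23 = 100398 - 2*14*(-4 + 196/529)/23 = 100398 - 2*14*(-1920)/(23*529) = 100398 - 1*(-53760/12167) = 100398 + 53760/12167 = 1221596226/12167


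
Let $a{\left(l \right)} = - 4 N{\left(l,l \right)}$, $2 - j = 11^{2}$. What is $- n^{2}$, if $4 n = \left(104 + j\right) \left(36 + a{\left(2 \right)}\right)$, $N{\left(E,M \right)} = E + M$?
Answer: $-5625$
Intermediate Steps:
$j = -119$ ($j = 2 - 11^{2} = 2 - 121 = -119$)
$a{\left(l \right)} = - 8 l$ ($a{\left(l \right)} = - 4 \left(l + l\right) = - 4 \cdot 2 l = - 8 l$)
$n = -75$ ($n = \frac{\left(104 - 119\right) \left(36 - 16\right)}{4} = \frac{\left(-15\right) \left(36 - 16\right)}{4} = \frac{\left(-15\right) 20}{4} = \frac{1}{4} \left(-300\right) = -75$)
$- n^{2} = - \left(-75\right)^{2} = \left(-1\right) 5625 = -5625$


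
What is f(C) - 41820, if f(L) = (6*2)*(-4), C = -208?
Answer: -41868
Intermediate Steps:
f(L) = -48 (f(L) = 12*(-4) = -48)
f(C) - 41820 = -48 - 41820 = -41868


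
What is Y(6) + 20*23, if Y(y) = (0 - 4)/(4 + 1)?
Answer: 2296/5 ≈ 459.20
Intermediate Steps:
Y(y) = -4/5
Y(6) + 20*23 = -4/5 + 20*23 = -4/5 + 460 = 2296/5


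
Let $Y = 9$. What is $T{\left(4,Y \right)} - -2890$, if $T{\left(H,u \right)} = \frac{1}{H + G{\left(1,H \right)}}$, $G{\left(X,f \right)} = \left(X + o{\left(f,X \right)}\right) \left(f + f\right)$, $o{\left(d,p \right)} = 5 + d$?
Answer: $\frac{242761}{84} \approx 2890.0$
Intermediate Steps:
$G{\left(X,f \right)} = 2 f \left(5 + X + f\right)$ ($G{\left(X,f \right)} = \left(X + \left(5 + f\right)\right) \left(f + f\right) = \left(5 + X + f\right) 2 f = 2 f \left(5 + X + f\right)$)
$T{\left(H,u \right)} = \frac{1}{H + 2 H \left(6 + H\right)}$ ($T{\left(H,u \right)} = \frac{1}{H + 2 H \left(5 + 1 + H\right)} = \frac{1}{H + 2 H \left(6 + H\right)}$)
$T{\left(4,Y \right)} - -2890 = \frac{1}{4 \left(13 + 2 \cdot 4\right)} - -2890 = \frac{1}{4 \left(13 + 8\right)} + 2890 = \frac{1}{4 \cdot 21} + 2890 = \frac{1}{4} \cdot \frac{1}{21} + 2890 = \frac{1}{84} + 2890 = \frac{242761}{84}$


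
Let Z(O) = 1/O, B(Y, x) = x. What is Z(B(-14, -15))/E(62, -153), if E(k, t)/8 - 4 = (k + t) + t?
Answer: 1/28800 ≈ 3.4722e-5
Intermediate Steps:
E(k, t) = 32 + 8*k + 16*t (E(k, t) = 32 + 8*((k + t) + t) = 32 + 8*(k + 2*t) = 32 + (8*k + 16*t) = 32 + 8*k + 16*t)
Z(B(-14, -15))/E(62, -153) = 1/((-15)*(32 + 8*62 + 16*(-153))) = -1/(15*(32 + 496 - 2448)) = -1/15/(-1920) = -1/15*(-1/1920) = 1/28800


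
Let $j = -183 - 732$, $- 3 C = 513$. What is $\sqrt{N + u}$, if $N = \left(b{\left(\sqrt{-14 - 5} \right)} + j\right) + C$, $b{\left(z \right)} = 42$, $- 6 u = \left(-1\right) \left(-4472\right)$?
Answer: $\frac{2 i \sqrt{4026}}{3} \approx 42.301 i$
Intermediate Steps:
$C = -171$ ($C = \left(- \frac{1}{3}\right) 513 = -171$)
$u = - \frac{2236}{3}$ ($u = - \frac{\left(-1\right) \left(-4472\right)}{6} = \left(- \frac{1}{6}\right) 4472 = - \frac{2236}{3} \approx -745.33$)
$j = -915$ ($j = -183 - 732 = -915$)
$N = -1044$ ($N = \left(42 - 915\right) - 171 = -873 - 171 = -1044$)
$\sqrt{N + u} = \sqrt{-1044 - \frac{2236}{3}} = \sqrt{- \frac{5368}{3}} = \frac{2 i \sqrt{4026}}{3}$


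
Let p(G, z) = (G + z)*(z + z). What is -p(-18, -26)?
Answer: -2288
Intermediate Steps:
p(G, z) = 2*z*(G + z) (p(G, z) = (G + z)*(2*z) = 2*z*(G + z))
-p(-18, -26) = -2*(-26)*(-18 - 26) = -2*(-26)*(-44) = -1*2288 = -2288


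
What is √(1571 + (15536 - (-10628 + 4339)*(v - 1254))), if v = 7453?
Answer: √39002618 ≈ 6245.2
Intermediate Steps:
√(1571 + (15536 - (-10628 + 4339)*(v - 1254))) = √(1571 + (15536 - (-10628 + 4339)*(7453 - 1254))) = √(1571 + (15536 - (-6289)*6199)) = √(1571 + (15536 - 1*(-38985511))) = √(1571 + (15536 + 38985511)) = √(1571 + 39001047) = √39002618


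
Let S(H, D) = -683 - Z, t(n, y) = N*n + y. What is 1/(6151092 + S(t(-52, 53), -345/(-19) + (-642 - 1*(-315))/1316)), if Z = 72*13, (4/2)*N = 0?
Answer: 1/6149473 ≈ 1.6262e-7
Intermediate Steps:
N = 0 (N = (½)*0 = 0)
Z = 936
t(n, y) = y (t(n, y) = 0*n + y = 0 + y = y)
S(H, D) = -1619 (S(H, D) = -683 - 1*936 = -683 - 936 = -1619)
1/(6151092 + S(t(-52, 53), -345/(-19) + (-642 - 1*(-315))/1316)) = 1/(6151092 - 1619) = 1/6149473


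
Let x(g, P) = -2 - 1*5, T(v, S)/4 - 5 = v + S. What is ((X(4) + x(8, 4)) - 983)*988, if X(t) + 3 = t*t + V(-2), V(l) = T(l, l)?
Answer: -961324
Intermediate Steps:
T(v, S) = 20 + 4*S + 4*v (T(v, S) = 20 + 4*(v + S) = 20 + 4*(S + v) = 20 + (4*S + 4*v) = 20 + 4*S + 4*v)
V(l) = 20 + 8*l (V(l) = 20 + 4*l + 4*l = 20 + 8*l)
x(g, P) = -7 (x(g, P) = -2 - 5 = -7)
X(t) = 1 + t² (X(t) = -3 + (t*t + (20 + 8*(-2))) = -3 + (t² + (20 - 16)) = -3 + (t² + 4) = -3 + (4 + t²) = 1 + t²)
((X(4) + x(8, 4)) - 983)*988 = (((1 + 4²) - 7) - 983)*988 = (((1 + 16) - 7) - 983)*988 = ((17 - 7) - 983)*988 = (10 - 983)*988 = -973*988 = -961324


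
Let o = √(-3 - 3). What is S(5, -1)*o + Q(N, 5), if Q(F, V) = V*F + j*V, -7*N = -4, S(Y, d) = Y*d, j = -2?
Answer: -50/7 - 5*I*√6 ≈ -7.1429 - 12.247*I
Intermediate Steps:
N = 4/7 (N = -⅐*(-4) = 4/7 ≈ 0.57143)
o = I*√6 (o = √(-6) = I*√6 ≈ 2.4495*I)
Q(F, V) = -2*V + F*V (Q(F, V) = V*F - 2*V = F*V - 2*V = -2*V + F*V)
S(5, -1)*o + Q(N, 5) = (5*(-1))*(I*√6) + 5*(-2 + 4/7) = -5*I*√6 + 5*(-10/7) = -5*I*√6 - 50/7 = -50/7 - 5*I*√6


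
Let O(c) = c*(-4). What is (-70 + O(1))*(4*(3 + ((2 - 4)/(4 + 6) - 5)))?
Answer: 3256/5 ≈ 651.20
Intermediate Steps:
O(c) = -4*c
(-70 + O(1))*(4*(3 + ((2 - 4)/(4 + 6) - 5))) = (-70 - 4*1)*(4*(3 + ((2 - 4)/(4 + 6) - 5))) = (-70 - 4)*(4*(3 + (-2/10 - 5))) = -296*(3 + (-2*⅒ - 5)) = -296*(3 + (-⅕ - 5)) = -296*(3 - 26/5) = -296*(-11)/5 = -74*(-44/5) = 3256/5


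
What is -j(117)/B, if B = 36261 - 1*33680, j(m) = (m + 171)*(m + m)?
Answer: -67392/2581 ≈ -26.111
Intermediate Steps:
j(m) = 2*m*(171 + m) (j(m) = (171 + m)*(2*m) = 2*m*(171 + m))
B = 2581 (B = 36261 - 33680 = 2581)
-j(117)/B = -2*117*(171 + 117)/2581 = -2*117*288/2581 = -67392/2581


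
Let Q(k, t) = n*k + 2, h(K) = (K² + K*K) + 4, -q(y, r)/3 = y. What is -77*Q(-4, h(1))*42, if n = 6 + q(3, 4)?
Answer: -45276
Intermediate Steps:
q(y, r) = -3*y
h(K) = 4 + 2*K² (h(K) = (K² + K²) + 4 = 2*K² + 4 = 4 + 2*K²)
n = -3 (n = 6 - 3*3 = 6 - 9 = -3)
Q(k, t) = 2 - 3*k (Q(k, t) = -3*k + 2 = 2 - 3*k)
-77*Q(-4, h(1))*42 = -77*(2 - 3*(-4))*42 = -77*(2 + 12)*42 = -77*14*42 = -1078*42 = -45276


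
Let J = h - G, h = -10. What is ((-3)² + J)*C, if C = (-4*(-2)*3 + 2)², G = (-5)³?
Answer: 83824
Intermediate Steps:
G = -125
C = 676 (C = (8*3 + 2)² = (24 + 2)² = 26² = 676)
J = 115 (J = -10 - 1*(-125) = -10 + 125 = 115)
((-3)² + J)*C = ((-3)² + 115)*676 = (9 + 115)*676 = 124*676 = 83824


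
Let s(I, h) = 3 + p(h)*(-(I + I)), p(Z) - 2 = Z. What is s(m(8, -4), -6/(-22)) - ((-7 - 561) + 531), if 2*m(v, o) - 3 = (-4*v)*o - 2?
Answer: -2785/11 ≈ -253.18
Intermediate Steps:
p(Z) = 2 + Z
m(v, o) = ½ - 2*o*v (m(v, o) = 3/2 + ((-4*v)*o - 2)/2 = 3/2 + (-4*o*v - 2)/2 = 3/2 + (-2 - 4*o*v)/2 = 3/2 + (-1 - 2*o*v) = ½ - 2*o*v)
s(I, h) = 3 - 2*I*(2 + h) (s(I, h) = 3 + (2 + h)*(-(I + I)) = 3 + (2 + h)*(-2*I) = 3 - 2*I*(2 + h))
s(m(8, -4), -6/(-22)) - ((-7 - 561) + 531) = (3 - 2*(½ - 2*(-4)*8)*(2 - 6/(-22))) - ((-7 - 561) + 531) = (3 - 2*(½ + 64)*(2 - 6*(-1/22))) - (-568 + 531) = (3 - 2*129/2*(2 + 3/11)) - 1*(-37) = (3 - 2*129/2*25/11) + 37 = (3 - 3225/11) + 37 = -3192/11 + 37 = -2785/11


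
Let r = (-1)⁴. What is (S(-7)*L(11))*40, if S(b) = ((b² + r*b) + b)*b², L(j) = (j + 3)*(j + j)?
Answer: 21128800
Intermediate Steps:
L(j) = 2*j*(3 + j) (L(j) = (3 + j)*(2*j) = 2*j*(3 + j))
r = 1
S(b) = b²*(b² + 2*b) (S(b) = ((b² + 1*b) + b)*b² = ((b² + b) + b)*b² = ((b + b²) + b)*b² = (b² + 2*b)*b² = b²*(b² + 2*b))
(S(-7)*L(11))*40 = (((-7)³*(2 - 7))*(2*11*(3 + 11)))*40 = ((-343*(-5))*(2*11*14))*40 = (1715*308)*40 = 528220*40 = 21128800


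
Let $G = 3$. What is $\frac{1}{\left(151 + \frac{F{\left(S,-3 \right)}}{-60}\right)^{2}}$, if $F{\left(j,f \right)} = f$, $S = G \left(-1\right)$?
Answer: $\frac{400}{9126441} \approx 4.3829 \cdot 10^{-5}$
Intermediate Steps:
$S = -3$ ($S = 3 \left(-1\right) = -3$)
$\frac{1}{\left(151 + \frac{F{\left(S,-3 \right)}}{-60}\right)^{2}} = \frac{1}{\left(151 - \frac{3}{-60}\right)^{2}} = \frac{1}{\left(151 - - \frac{1}{20}\right)^{2}} = \frac{1}{\left(151 + \frac{1}{20}\right)^{2}} = \frac{1}{\left(\frac{3021}{20}\right)^{2}} = \frac{1}{\frac{9126441}{400}} = \frac{400}{9126441}$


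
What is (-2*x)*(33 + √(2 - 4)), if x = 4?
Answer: -264 - 8*I*√2 ≈ -264.0 - 11.314*I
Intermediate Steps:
(-2*x)*(33 + √(2 - 4)) = (-2*4)*(33 + √(2 - 4)) = -8*(33 + √(-2)) = -8*(33 + I*√2) = -264 - 8*I*√2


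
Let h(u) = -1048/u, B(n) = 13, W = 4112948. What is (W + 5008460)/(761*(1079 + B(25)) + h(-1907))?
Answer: 4348631264/396185233 ≈ 10.976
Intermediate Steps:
(W + 5008460)/(761*(1079 + B(25)) + h(-1907)) = (4112948 + 5008460)/(761*(1079 + 13) - 1048/(-1907)) = 9121408/(761*1092 - 1048*(-1/1907)) = 9121408/(831012 + 1048/1907) = 9121408/(1584740932/1907) = 9121408*(1907/1584740932) = 4348631264/396185233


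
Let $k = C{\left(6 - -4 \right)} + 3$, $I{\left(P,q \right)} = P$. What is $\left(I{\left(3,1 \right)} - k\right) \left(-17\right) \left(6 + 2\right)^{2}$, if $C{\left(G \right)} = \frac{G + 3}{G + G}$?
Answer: $\frac{3536}{5} \approx 707.2$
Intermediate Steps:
$C{\left(G \right)} = \frac{3 + G}{2 G}$
$k = \frac{73}{20}$ ($k = \frac{3 + \left(6 - -4\right)}{2 \left(6 - -4\right)} + 3 = \frac{3 + \left(6 + 4\right)}{2 \left(6 + 4\right)} + 3 = \frac{3 + 10}{2 \cdot 10} + 3 = \frac{1}{2} \cdot \frac{1}{10} \cdot 13 + 3 = \frac{13}{20} + 3 = \frac{73}{20} \approx 3.65$)
$\left(I{\left(3,1 \right)} - k\right) \left(-17\right) \left(6 + 2\right)^{2} = \left(3 - \frac{73}{20}\right) \left(-17\right) \left(6 + 2\right)^{2} = \left(3 - \frac{73}{20}\right) \left(-17\right) 8^{2} = \left(- \frac{13}{20}\right) \left(-17\right) 64 = \frac{221}{20} \cdot 64 = \frac{3536}{5}$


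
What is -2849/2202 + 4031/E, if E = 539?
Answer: 7340651/1186878 ≈ 6.1848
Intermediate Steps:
-2849/2202 + 4031/E = -2849/2202 + 4031/539 = 7340651/1186878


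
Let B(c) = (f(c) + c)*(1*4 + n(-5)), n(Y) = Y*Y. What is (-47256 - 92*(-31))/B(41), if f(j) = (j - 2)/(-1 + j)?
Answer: -1776160/48691 ≈ -36.478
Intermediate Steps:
n(Y) = Y²
f(j) = (-2 + j)/(-1 + j)
B(c) = 29*c + 29*(-2 + c)/(-1 + c) (B(c) = ((-2 + c)/(-1 + c) + c)*(1*4 + (-5)²) = (c + (-2 + c)/(-1 + c))*(4 + 25) = (c + (-2 + c)/(-1 + c))*29 = 29*c + 29*(-2 + c)/(-1 + c))
(-47256 - 92*(-31))/B(41) = (-47256 - 92*(-31))/((29*(-2 + 41²)/(-1 + 41))) = (-47256 - 1*(-2852))/((29*(-2 + 1681)/40)) = (-47256 + 2852)/((29*(1/40)*1679)) = -44404/48691/40 = -44404*40/48691 = -1776160/48691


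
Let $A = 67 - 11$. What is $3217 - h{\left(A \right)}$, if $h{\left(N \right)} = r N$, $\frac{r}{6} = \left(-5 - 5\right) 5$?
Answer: $20017$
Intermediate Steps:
$r = -300$ ($r = 6 \left(-5 - 5\right) 5 = 6 \left(\left(-10\right) 5\right) = 6 \left(-50\right) = -300$)
$A = 56$
$h{\left(N \right)} = - 300 N$
$3217 - h{\left(A \right)} = 3217 - \left(-300\right) 56 = 3217 - -16800 = 3217 + 16800 = 20017$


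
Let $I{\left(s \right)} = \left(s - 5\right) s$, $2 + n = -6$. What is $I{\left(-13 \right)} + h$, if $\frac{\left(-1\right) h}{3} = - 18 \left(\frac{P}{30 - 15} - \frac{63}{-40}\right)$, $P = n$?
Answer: $\frac{1161}{4} \approx 290.25$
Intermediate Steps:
$n = -8$ ($n = -2 - 6 = -8$)
$P = -8$
$I{\left(s \right)} = s \left(-5 + s\right)$ ($I{\left(s \right)} = \left(-5 + s\right) s = s \left(-5 + s\right)$)
$h = \frac{225}{4}$ ($h = - 3 \left(- 18 \left(- \frac{8}{30 - 15} - \frac{63}{-40}\right)\right) = - 3 \left(- 18 \left(- \frac{8}{15} - - \frac{63}{40}\right)\right) = - 3 \left(- 18 \left(\left(-8\right) \frac{1}{15} + \frac{63}{40}\right)\right) = - 3 \left(- 18 \left(- \frac{8}{15} + \frac{63}{40}\right)\right) = - 3 \left(\left(-18\right) \frac{25}{24}\right) = \left(-3\right) \left(- \frac{75}{4}\right) = \frac{225}{4} \approx 56.25$)
$I{\left(-13 \right)} + h = - 13 \left(-5 - 13\right) + \frac{225}{4} = \left(-13\right) \left(-18\right) + \frac{225}{4} = 234 + \frac{225}{4} = \frac{1161}{4}$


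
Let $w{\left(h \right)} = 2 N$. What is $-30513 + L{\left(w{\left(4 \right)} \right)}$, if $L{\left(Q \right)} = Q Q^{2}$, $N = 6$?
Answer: $-28785$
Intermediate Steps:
$w{\left(h \right)} = 12$ ($w{\left(h \right)} = 2 \cdot 6 = 12$)
$L{\left(Q \right)} = Q^{3}$
$-30513 + L{\left(w{\left(4 \right)} \right)} = -30513 + 12^{3} = -30513 + 1728 = -28785$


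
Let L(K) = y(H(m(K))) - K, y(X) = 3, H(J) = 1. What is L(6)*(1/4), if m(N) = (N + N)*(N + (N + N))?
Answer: -¾ ≈ -0.75000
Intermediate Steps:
m(N) = 6*N² (m(N) = (2*N)*(N + 2*N) = (2*N)*(3*N) = 6*N²)
L(K) = 3 - K
L(6)*(1/4) = (3 - 1*6)*(1/4) = (3 - 6)*(1*(¼)) = -3*¼ = -¾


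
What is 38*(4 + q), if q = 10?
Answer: 532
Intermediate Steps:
38*(4 + q) = 38*(4 + 10) = 38*14 = 532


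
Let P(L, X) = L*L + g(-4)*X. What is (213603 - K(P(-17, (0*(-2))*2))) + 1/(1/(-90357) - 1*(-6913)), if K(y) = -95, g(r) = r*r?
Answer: 133483878592477/624637940 ≈ 2.1370e+5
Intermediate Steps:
g(r) = r²
P(L, X) = L² + 16*X (P(L, X) = L*L + (-4)²*X = L² + 16*X)
(213603 - K(P(-17, (0*(-2))*2))) + 1/(1/(-90357) - 1*(-6913)) = (213603 - 1*(-95)) + 1/(1/(-90357) - 1*(-6913)) = (213603 + 95) + 1/(-1/90357 + 6913) = 213698 + 1/(624637940/90357) = 213698 + 90357/624637940 = 133483878592477/624637940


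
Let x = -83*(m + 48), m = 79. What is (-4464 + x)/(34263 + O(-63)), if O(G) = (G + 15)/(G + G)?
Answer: -315105/719531 ≈ -0.43793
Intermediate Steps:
x = -10541 (x = -83*(79 + 48) = -83*127 = -10541)
O(G) = (15 + G)/(2*G) (O(G) = (15 + G)/((2*G)) = (15 + G)*(1/(2*G)) = (15 + G)/(2*G))
(-4464 + x)/(34263 + O(-63)) = (-4464 - 10541)/(34263 + (1/2)*(15 - 63)/(-63)) = -15005/(34263 + (1/2)*(-1/63)*(-48)) = -15005/(34263 + 8/21) = -15005/719531/21 = -15005*21/719531 = -315105/719531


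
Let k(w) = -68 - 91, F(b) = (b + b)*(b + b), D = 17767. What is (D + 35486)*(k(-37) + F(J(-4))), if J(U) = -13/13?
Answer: -8254215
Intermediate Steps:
J(U) = -1 (J(U) = -13*1/13 = -1)
F(b) = 4*b**2 (F(b) = (2*b)*(2*b) = 4*b**2)
k(w) = -159
(D + 35486)*(k(-37) + F(J(-4))) = (17767 + 35486)*(-159 + 4*(-1)**2) = 53253*(-159 + 4*1) = 53253*(-159 + 4) = 53253*(-155) = -8254215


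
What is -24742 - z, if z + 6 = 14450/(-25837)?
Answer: -639089582/25837 ≈ -24735.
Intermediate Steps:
z = -169472/25837 (z = -6 + 14450/(-25837) = -6 + 14450*(-1/25837) = -6 - 14450/25837 = -169472/25837 ≈ -6.5593)
-24742 - z = -24742 - 1*(-169472/25837) = -24742 + 169472/25837 = -639089582/25837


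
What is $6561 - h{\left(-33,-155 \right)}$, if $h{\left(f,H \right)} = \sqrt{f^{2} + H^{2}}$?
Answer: $6561 - \sqrt{25114} \approx 6402.5$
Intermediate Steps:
$h{\left(f,H \right)} = \sqrt{H^{2} + f^{2}}$
$6561 - h{\left(-33,-155 \right)} = 6561 - \sqrt{\left(-155\right)^{2} + \left(-33\right)^{2}} = 6561 - \sqrt{24025 + 1089} = 6561 - \sqrt{25114}$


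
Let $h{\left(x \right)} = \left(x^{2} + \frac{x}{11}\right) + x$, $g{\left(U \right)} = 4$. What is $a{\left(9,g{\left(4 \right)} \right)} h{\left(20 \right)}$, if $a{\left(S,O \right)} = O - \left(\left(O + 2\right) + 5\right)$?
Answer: $- \frac{32480}{11} \approx -2952.7$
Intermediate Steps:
$h{\left(x \right)} = x^{2} + \frac{12 x}{11}$ ($h{\left(x \right)} = \left(x^{2} + \frac{x}{11}\right) + x = x^{2} + \frac{12 x}{11}$)
$a{\left(S,O \right)} = -7$ ($a{\left(S,O \right)} = O - \left(\left(2 + O\right) + 5\right) = O - \left(7 + O\right) = -7$)
$a{\left(9,g{\left(4 \right)} \right)} h{\left(20 \right)} = - 7 \cdot \frac{1}{11} \cdot 20 \left(12 + 11 \cdot 20\right) = - 7 \cdot \frac{1}{11} \cdot 20 \left(12 + 220\right) = - 7 \cdot \frac{1}{11} \cdot 20 \cdot 232 = \left(-7\right) \frac{4640}{11} = - \frac{32480}{11}$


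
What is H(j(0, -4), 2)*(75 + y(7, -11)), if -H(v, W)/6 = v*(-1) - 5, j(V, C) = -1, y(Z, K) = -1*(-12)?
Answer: 2088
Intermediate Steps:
y(Z, K) = 12
H(v, W) = 30 + 6*v (H(v, W) = -6*(v*(-1) - 5) = -6*(-v - 5) = -6*(-5 - v) = 30 + 6*v)
H(j(0, -4), 2)*(75 + y(7, -11)) = (30 + 6*(-1))*(75 + 12) = (30 - 6)*87 = 24*87 = 2088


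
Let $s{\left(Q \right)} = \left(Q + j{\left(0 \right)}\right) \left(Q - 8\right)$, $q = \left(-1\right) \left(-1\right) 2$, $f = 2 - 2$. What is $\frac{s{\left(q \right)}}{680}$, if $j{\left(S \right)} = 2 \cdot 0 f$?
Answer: $- \frac{3}{170} \approx -0.017647$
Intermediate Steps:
$f = 0$ ($f = 2 - 2 = 0$)
$j{\left(S \right)} = 0$ ($j{\left(S \right)} = 2 \cdot 0 \cdot 0 = 0 \cdot 0 = 0$)
$q = 2$ ($q = 1 \cdot 2 = 2$)
$s{\left(Q \right)} = Q \left(-8 + Q\right)$ ($s{\left(Q \right)} = \left(Q + 0\right) \left(Q - 8\right) = Q \left(-8 + Q\right)$)
$\frac{s{\left(q \right)}}{680} = \frac{2 \left(-8 + 2\right)}{680} = 2 \left(-6\right) \frac{1}{680} = \left(-12\right) \frac{1}{680} = - \frac{3}{170}$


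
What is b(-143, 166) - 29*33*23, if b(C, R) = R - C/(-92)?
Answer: -2009883/92 ≈ -21847.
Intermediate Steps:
b(C, R) = R + C/92 (b(C, R) = R - C*(-1)/92 = R - (-1)*C/92 = R + C/92)
b(-143, 166) - 29*33*23 = (166 + (1/92)*(-143)) - 29*33*23 = (166 - 143/92) - 957*23 = 15129/92 - 22011 = -2009883/92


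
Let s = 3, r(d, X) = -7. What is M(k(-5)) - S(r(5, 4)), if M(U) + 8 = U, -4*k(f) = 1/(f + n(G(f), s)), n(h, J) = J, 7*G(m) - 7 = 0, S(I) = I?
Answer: -7/8 ≈ -0.87500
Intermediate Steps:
G(m) = 1 (G(m) = 1 + (⅐)*0 = 1 + 0 = 1)
k(f) = -1/(4*(3 + f)) (k(f) = -1/(4*(f + 3)) = -1/(4*(3 + f)))
M(U) = -8 + U
M(k(-5)) - S(r(5, 4)) = (-8 - 1/(12 + 4*(-5))) - 1*(-7) = (-8 - 1/(12 - 20)) + 7 = (-8 - 1/(-8)) + 7 = (-8 - 1*(-⅛)) + 7 = (-8 + ⅛) + 7 = -63/8 + 7 = -7/8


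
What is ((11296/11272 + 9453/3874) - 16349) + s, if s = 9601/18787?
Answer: -1676155131398637/102548200742 ≈ -16345.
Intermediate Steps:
s = 9601/18787 (s = 9601*(1/18787) = 9601/18787 ≈ 0.51104)
((11296/11272 + 9453/3874) - 16349) + s = ((11296/11272 + 9453/3874) - 16349) + 9601/18787 = ((11296*(1/11272) + 9453*(1/3874)) - 16349) + 9601/18787 = ((1412/1409 + 9453/3874) - 16349) + 9601/18787 = (18789365/5458466 - 16349) + 9601/18787 = -89221671269/5458466 + 9601/18787 = -1676155131398637/102548200742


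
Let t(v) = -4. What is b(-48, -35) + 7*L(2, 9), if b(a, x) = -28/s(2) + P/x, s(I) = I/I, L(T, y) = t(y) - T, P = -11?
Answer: -2439/35 ≈ -69.686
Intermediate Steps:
L(T, y) = -4 - T
s(I) = 1
b(a, x) = -28 - 11/x (b(a, x) = -28/1 - 11/x = -28*1 - 11/x = -28 - 11/x)
b(-48, -35) + 7*L(2, 9) = (-28 - 11/(-35)) + 7*(-4 - 1*2) = (-28 - 11*(-1/35)) + 7*(-4 - 2) = (-28 + 11/35) + 7*(-6) = -969/35 - 42 = -2439/35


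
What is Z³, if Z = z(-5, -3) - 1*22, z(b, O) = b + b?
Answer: -32768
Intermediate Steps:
z(b, O) = 2*b
Z = -32 (Z = 2*(-5) - 1*22 = -10 - 22 = -32)
Z³ = (-32)³ = -32768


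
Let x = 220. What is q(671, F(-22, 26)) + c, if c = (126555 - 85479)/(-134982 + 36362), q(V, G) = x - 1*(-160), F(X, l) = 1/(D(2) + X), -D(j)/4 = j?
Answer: 9358631/24655 ≈ 379.58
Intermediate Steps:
D(j) = -4*j
F(X, l) = 1/(-8 + X) (F(X, l) = 1/(-4*2 + X) = 1/(-8 + X))
q(V, G) = 380 (q(V, G) = 220 - 1*(-160) = 220 + 160 = 380)
c = -10269/24655 (c = 41076/(-98620) = 41076*(-1/98620) = -10269/24655 ≈ -0.41651)
q(671, F(-22, 26)) + c = 380 - 10269/24655 = 9358631/24655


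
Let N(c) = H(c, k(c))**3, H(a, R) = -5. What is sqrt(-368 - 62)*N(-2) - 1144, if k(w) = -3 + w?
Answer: -1144 - 125*I*sqrt(430) ≈ -1144.0 - 2592.1*I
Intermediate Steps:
N(c) = -125 (N(c) = (-5)**3 = -125)
sqrt(-368 - 62)*N(-2) - 1144 = sqrt(-368 - 62)*(-125) - 1144 = sqrt(-430)*(-125) - 1144 = (I*sqrt(430))*(-125) - 1144 = -125*I*sqrt(430) - 1144 = -1144 - 125*I*sqrt(430)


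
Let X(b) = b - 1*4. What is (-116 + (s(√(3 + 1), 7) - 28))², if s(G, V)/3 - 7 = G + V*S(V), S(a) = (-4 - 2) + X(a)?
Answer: 32400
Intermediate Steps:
X(b) = -4 + b (X(b) = b - 4 = -4 + b)
S(a) = -10 + a (S(a) = (-4 - 2) + (-4 + a) = -6 + (-4 + a) = -10 + a)
s(G, V) = 21 + 3*G + 3*V*(-10 + V) (s(G, V) = 21 + 3*(G + V*(-10 + V)) = 21 + (3*G + 3*V*(-10 + V)) = 21 + 3*G + 3*V*(-10 + V))
(-116 + (s(√(3 + 1), 7) - 28))² = (-116 + ((21 + 3*√(3 + 1) + 3*7*(-10 + 7)) - 28))² = (-116 + ((21 + 3*√4 + 3*7*(-3)) - 28))² = (-116 + ((21 + 3*2 - 63) - 28))² = (-116 + ((21 + 6 - 63) - 28))² = (-116 + (-36 - 28))² = (-116 - 64)² = (-180)² = 32400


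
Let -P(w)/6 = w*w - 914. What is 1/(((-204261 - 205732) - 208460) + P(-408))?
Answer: -1/1611753 ≈ -6.2044e-7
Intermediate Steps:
P(w) = 5484 - 6*w² (P(w) = -6*(w*w - 914) = -6*(w² - 914) = -6*(-914 + w²) = 5484 - 6*w²)
1/(((-204261 - 205732) - 208460) + P(-408)) = 1/(((-204261 - 205732) - 208460) + (5484 - 6*(-408)²)) = 1/((-409993 - 208460) + (5484 - 6*166464)) = 1/(-618453 + (5484 - 998784)) = 1/(-618453 - 993300) = 1/(-1611753) = -1/1611753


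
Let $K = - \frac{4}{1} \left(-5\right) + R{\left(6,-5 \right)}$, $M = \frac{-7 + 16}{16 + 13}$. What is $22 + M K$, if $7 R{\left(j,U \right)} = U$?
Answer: $\frac{5681}{203} \approx 27.985$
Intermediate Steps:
$R{\left(j,U \right)} = \frac{U}{7}$
$M = \frac{9}{29} \approx 0.31034$
$K = \frac{135}{7}$ ($K = - \frac{4}{1} \left(-5\right) + \frac{1}{7} \left(-5\right) = \left(-4\right) 1 \left(-5\right) - \frac{5}{7} = \left(-4\right) \left(-5\right) - \frac{5}{7} = 20 - \frac{5}{7} = \frac{135}{7} \approx 19.286$)
$22 + M K = 22 + \frac{9}{29} \cdot \frac{135}{7} = 22 + \frac{1215}{203} = \frac{5681}{203}$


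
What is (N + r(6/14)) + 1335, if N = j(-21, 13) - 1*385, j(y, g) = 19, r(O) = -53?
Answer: 916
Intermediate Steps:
N = -366 (N = 19 - 1*385 = 19 - 385 = -366)
(N + r(6/14)) + 1335 = (-366 - 53) + 1335 = -419 + 1335 = 916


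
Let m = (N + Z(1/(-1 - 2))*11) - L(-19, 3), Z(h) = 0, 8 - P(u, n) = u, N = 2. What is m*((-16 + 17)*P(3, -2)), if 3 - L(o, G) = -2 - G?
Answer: -30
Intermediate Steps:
P(u, n) = 8 - u
L(o, G) = 5 + G (L(o, G) = 3 - (-2 - G) = 3 + (2 + G) = 5 + G)
m = -6 (m = (2 + 0*11) - (5 + 3) = (2 + 0) - 1*8 = 2 - 8 = -6)
m*((-16 + 17)*P(3, -2)) = -6*(-16 + 17)*(8 - 1*3) = -6*(8 - 3) = -6*5 = -30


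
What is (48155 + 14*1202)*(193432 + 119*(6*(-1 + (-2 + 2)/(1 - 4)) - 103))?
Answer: 11726897163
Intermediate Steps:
(48155 + 14*1202)*(193432 + 119*(6*(-1 + (-2 + 2)/(1 - 4)) - 103)) = (48155 + 16828)*(193432 + 119*(6*(-1 + 0/(-3)) - 103)) = 64983*(193432 + 119*(6*(-1 + 0*(-⅓)) - 103)) = 64983*(193432 + 119*(6*(-1 + 0) - 103)) = 64983*(193432 + 119*(6*(-1) - 103)) = 64983*(193432 + 119*(-6 - 103)) = 64983*(193432 + 119*(-109)) = 64983*(193432 - 12971) = 64983*180461 = 11726897163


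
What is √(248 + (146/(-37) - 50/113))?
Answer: 2*√1064628935/4181 ≈ 15.608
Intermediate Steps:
√(248 + (146/(-37) - 50/113)) = √(248 + (146*(-1/37) - 50*1/113)) = √(248 + (-146/37 - 50/113)) = √(248 - 18348/4181) = √(1018540/4181) = 2*√1064628935/4181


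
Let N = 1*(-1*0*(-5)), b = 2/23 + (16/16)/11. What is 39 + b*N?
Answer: 39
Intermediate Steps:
b = 45/253 (b = 2*(1/23) + (16*(1/16))*(1/11) = 2/23 + 1*(1/11) = 2/23 + 1/11 = 45/253 ≈ 0.17787)
N = 0 (N = 1*(0*(-5)) = 1*0 = 0)
39 + b*N = 39 + (45/253)*0 = 39 + 0 = 39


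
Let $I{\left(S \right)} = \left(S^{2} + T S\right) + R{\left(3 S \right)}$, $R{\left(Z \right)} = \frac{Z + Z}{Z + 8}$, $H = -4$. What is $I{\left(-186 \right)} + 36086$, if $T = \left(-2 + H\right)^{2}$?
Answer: $\frac{17596708}{275} \approx 63988.0$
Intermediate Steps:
$R{\left(Z \right)} = \frac{2 Z}{8 + Z}$
$T = 36$ ($T = \left(-2 - 4\right)^{2} = \left(-6\right)^{2} = 36$)
$I{\left(S \right)} = S^{2} + 36 S + \frac{6 S}{8 + 3 S}$ ($I{\left(S \right)} = \left(S^{2} + 36 S\right) + \frac{2 \cdot 3 S}{8 + 3 S} = \left(S^{2} + 36 S\right) + \frac{6 S}{8 + 3 S} = S^{2} + 36 S + \frac{6 S}{8 + 3 S}$)
$I{\left(-186 \right)} + 36086 = - \frac{186 \left(6 + \left(8 + 3 \left(-186\right)\right) \left(36 - 186\right)\right)}{8 + 3 \left(-186\right)} + 36086 = - \frac{186 \left(6 + \left(8 - 558\right) \left(-150\right)\right)}{8 - 558} + 36086 = - \frac{186 \left(6 - -82500\right)}{-550} + 36086 = \left(-186\right) \left(- \frac{1}{550}\right) \left(6 + 82500\right) + 36086 = \left(-186\right) \left(- \frac{1}{550}\right) 82506 + 36086 = \frac{7673058}{275} + 36086 = \frac{17596708}{275}$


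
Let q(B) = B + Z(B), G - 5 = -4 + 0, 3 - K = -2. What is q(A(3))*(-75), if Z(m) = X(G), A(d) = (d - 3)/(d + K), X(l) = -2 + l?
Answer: 75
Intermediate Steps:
K = 5 (K = 3 - 1*(-2) = 3 + 2 = 5)
G = 1 (G = 5 + (-4 + 0) = 5 - 4 = 1)
A(d) = (-3 + d)/(5 + d) (A(d) = (d - 3)/(d + 5) = (-3 + d)/(5 + d))
Z(m) = -1 (Z(m) = -2 + 1 = -1)
q(B) = -1 + B (q(B) = B - 1 = -1 + B)
q(A(3))*(-75) = (-1 + (-3 + 3)/(5 + 3))*(-75) = (-1 + 0/8)*(-75) = (-1 + (⅛)*0)*(-75) = (-1 + 0)*(-75) = -1*(-75) = 75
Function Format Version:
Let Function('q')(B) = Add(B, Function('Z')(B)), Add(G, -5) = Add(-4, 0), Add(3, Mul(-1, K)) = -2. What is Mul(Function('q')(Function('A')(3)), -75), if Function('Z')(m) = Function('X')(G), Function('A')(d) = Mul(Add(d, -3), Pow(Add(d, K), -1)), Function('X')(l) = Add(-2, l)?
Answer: 75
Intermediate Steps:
K = 5 (K = Add(3, Mul(-1, -2)) = Add(3, 2) = 5)
G = 1 (G = Add(5, Add(-4, 0)) = Add(5, -4) = 1)
Function('A')(d) = Mul(Pow(Add(5, d), -1), Add(-3, d)) (Function('A')(d) = Mul(Add(d, -3), Pow(Add(d, 5), -1)) = Mul(Add(-3, d), Pow(Add(5, d), -1)) = Mul(Pow(Add(5, d), -1), Add(-3, d)))
Function('Z')(m) = -1 (Function('Z')(m) = Add(-2, 1) = -1)
Function('q')(B) = Add(-1, B) (Function('q')(B) = Add(B, -1) = Add(-1, B))
Mul(Function('q')(Function('A')(3)), -75) = Mul(Add(-1, Mul(Pow(Add(5, 3), -1), Add(-3, 3))), -75) = Mul(Add(-1, Mul(Pow(8, -1), 0)), -75) = Mul(Add(-1, Mul(Rational(1, 8), 0)), -75) = Mul(Add(-1, 0), -75) = Mul(-1, -75) = 75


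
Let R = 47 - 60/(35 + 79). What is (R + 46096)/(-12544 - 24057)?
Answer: -51571/40907 ≈ -1.2607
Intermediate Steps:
R = 883/19 (R = 47 - 60/114 = 47 + (1/114)*(-60) = 47 - 10/19 = 883/19 ≈ 46.474)
(R + 46096)/(-12544 - 24057) = (883/19 + 46096)/(-12544 - 24057) = (876707/19)/(-36601) = (876707/19)*(-1/36601) = -51571/40907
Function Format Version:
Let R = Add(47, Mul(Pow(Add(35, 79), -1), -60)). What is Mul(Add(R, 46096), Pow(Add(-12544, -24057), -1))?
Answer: Rational(-51571, 40907) ≈ -1.2607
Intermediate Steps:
R = Rational(883, 19) (R = Add(47, Mul(Pow(114, -1), -60)) = Add(47, Mul(Rational(1, 114), -60)) = Add(47, Rational(-10, 19)) = Rational(883, 19) ≈ 46.474)
Mul(Add(R, 46096), Pow(Add(-12544, -24057), -1)) = Mul(Add(Rational(883, 19), 46096), Pow(Add(-12544, -24057), -1)) = Mul(Rational(876707, 19), Pow(-36601, -1)) = Mul(Rational(876707, 19), Rational(-1, 36601)) = Rational(-51571, 40907)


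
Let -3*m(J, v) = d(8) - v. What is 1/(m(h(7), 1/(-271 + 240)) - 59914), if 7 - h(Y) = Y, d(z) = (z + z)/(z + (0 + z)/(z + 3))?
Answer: -558/33432359 ≈ -1.6690e-5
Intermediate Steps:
d(z) = 2*z/(z + z/(3 + z)) (d(z) = (2*z)/(z + z/(3 + z)) = 2*z/(z + z/(3 + z)))
h(Y) = 7 - Y
m(J, v) = -11/18 + v/3 (m(J, v) = -(2*(3 + 8)/(4 + 8) - v)/3 = -(2*11/12 - v)/3 = -(2*(1/12)*11 - v)/3 = -(11/6 - v)/3 = -11/18 + v/3)
1/(m(h(7), 1/(-271 + 240)) - 59914) = 1/((-11/18 + 1/(3*(-271 + 240))) - 59914) = 1/((-11/18 + (⅓)/(-31)) - 59914) = 1/((-11/18 + (⅓)*(-1/31)) - 59914) = 1/((-11/18 - 1/93) - 59914) = 1/(-347/558 - 59914) = 1/(-33432359/558) = -558/33432359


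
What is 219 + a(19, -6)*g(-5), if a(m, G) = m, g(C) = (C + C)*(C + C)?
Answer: 2119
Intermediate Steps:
g(C) = 4*C² (g(C) = (2*C)*(2*C) = 4*C²)
219 + a(19, -6)*g(-5) = 219 + 19*(4*(-5)²) = 219 + 19*(4*25) = 219 + 19*100 = 219 + 1900 = 2119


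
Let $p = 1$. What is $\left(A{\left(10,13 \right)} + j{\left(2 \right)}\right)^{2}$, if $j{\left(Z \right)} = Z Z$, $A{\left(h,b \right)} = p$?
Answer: $25$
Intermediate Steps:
$A{\left(h,b \right)} = 1$
$j{\left(Z \right)} = Z^{2}$
$\left(A{\left(10,13 \right)} + j{\left(2 \right)}\right)^{2} = \left(1 + 2^{2}\right)^{2} = \left(1 + 4\right)^{2} = 5^{2} = 25$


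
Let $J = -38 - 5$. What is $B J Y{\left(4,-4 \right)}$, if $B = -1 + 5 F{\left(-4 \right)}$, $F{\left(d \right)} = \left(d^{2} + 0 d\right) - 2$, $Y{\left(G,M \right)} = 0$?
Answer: $0$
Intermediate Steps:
$F{\left(d \right)} = -2 + d^{2}$ ($F{\left(d \right)} = \left(d^{2} + 0\right) - 2 = d^{2} - 2 = -2 + d^{2}$)
$B = 69$ ($B = -1 + 5 \left(-2 + \left(-4\right)^{2}\right) = -1 + 5 \left(-2 + 16\right) = -1 + 5 \cdot 14 = -1 + 70 = 69$)
$J = -43$ ($J = -38 - 5 = -43$)
$B J Y{\left(4,-4 \right)} = 69 \left(-43\right) 0 = \left(-2967\right) 0 = 0$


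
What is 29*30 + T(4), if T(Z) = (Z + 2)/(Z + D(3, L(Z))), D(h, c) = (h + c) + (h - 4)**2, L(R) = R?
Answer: 1741/2 ≈ 870.50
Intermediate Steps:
D(h, c) = c + h + (-4 + h)**2 (D(h, c) = (c + h) + (-4 + h)**2 = c + h + (-4 + h)**2)
T(Z) = (2 + Z)/(4 + 2*Z) (T(Z) = (Z + 2)/(Z + (Z + 3 + (-4 + 3)**2)) = (2 + Z)/(Z + (Z + 3 + (-1)**2)) = (2 + Z)/(Z + (Z + 3 + 1)) = (2 + Z)/(Z + (4 + Z)) = (2 + Z)/(4 + 2*Z))
29*30 + T(4) = 29*30 + 1/2 = 870 + 1/2 = 1741/2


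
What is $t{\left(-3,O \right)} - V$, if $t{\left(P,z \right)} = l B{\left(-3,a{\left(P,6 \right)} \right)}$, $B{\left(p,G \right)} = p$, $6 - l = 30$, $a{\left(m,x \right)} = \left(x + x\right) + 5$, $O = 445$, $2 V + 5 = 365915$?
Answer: $-182883$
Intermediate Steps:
$V = 182955$ ($V = - \frac{5}{2} + \frac{1}{2} \cdot 365915 = - \frac{5}{2} + \frac{365915}{2} = 182955$)
$a{\left(m,x \right)} = 5 + 2 x$ ($a{\left(m,x \right)} = 2 x + 5 = 5 + 2 x$)
$l = -24$ ($l = 6 - 30 = -24$)
$t{\left(P,z \right)} = 72$ ($t{\left(P,z \right)} = \left(-24\right) \left(-3\right) = 72$)
$t{\left(-3,O \right)} - V = 72 - 182955 = -182883$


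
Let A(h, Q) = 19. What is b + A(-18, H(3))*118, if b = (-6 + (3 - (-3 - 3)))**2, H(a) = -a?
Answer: 2251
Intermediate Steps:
b = 9 (b = (-6 + (3 - 1*(-6)))**2 = (-6 + (3 + 6))**2 = (-6 + 9)**2 = 3**2 = 9)
b + A(-18, H(3))*118 = 9 + 19*118 = 9 + 2242 = 2251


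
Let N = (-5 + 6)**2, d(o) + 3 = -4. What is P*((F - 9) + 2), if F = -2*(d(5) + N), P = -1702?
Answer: -8510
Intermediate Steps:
d(o) = -7 (d(o) = -3 - 4 = -7)
N = 1 (N = 1**2 = 1)
F = 12 (F = -2*(-7 + 1) = -2*(-6) = 12)
P*((F - 9) + 2) = -1702*((12 - 9) + 2) = -1702*(3 + 2) = -1702*5 = -8510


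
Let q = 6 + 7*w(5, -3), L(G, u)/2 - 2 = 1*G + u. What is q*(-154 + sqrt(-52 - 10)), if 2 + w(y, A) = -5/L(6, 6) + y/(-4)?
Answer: 2772 - 18*I*sqrt(62) ≈ 2772.0 - 141.73*I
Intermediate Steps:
L(G, u) = 4 + 2*G + 2*u (L(G, u) = 4 + 2*(1*G + u) = 4 + 2*(G + u) = 4 + (2*G + 2*u) = 4 + 2*G + 2*u)
w(y, A) = -61/28 - y/4 (w(y, A) = -2 + (-5/(4 + 2*6 + 2*6) + y/(-4)) = -2 + (-5/(4 + 12 + 12) + y*(-1/4)) = -2 + (-5/28 - y/4) = -61/28 - y/4)
q = -18 (q = 6 + 7*(-61/28 - 1/4*5) = 6 + 7*(-61/28 - 5/4) = 6 + 7*(-24/7) = 6 - 24 = -18)
q*(-154 + sqrt(-52 - 10)) = -18*(-154 + sqrt(-52 - 10)) = -18*(-154 + sqrt(-62)) = -18*(-154 + I*sqrt(62)) = 2772 - 18*I*sqrt(62)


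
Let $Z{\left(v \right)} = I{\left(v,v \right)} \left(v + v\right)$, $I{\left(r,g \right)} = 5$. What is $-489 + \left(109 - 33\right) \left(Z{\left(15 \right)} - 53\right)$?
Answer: $6883$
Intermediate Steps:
$Z{\left(v \right)} = 10 v$ ($Z{\left(v \right)} = 5 \left(v + v\right) = 5 \cdot 2 v = 10 v$)
$-489 + \left(109 - 33\right) \left(Z{\left(15 \right)} - 53\right) = -489 + \left(109 - 33\right) \left(10 \cdot 15 - 53\right) = -489 + 76 \left(150 - 53\right) = -489 + 76 \cdot 97 = -489 + 7372 = 6883$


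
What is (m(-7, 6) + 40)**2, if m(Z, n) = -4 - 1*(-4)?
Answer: 1600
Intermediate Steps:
m(Z, n) = 0 (m(Z, n) = -4 + 4 = 0)
(m(-7, 6) + 40)**2 = (0 + 40)**2 = 40**2 = 1600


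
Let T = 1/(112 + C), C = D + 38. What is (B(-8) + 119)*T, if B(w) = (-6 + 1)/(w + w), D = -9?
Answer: 1909/2256 ≈ 0.84619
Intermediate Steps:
B(w) = -5/(2*w) (B(w) = -5*1/(2*w) = -5/(2*w))
C = 29 (C = -9 + 38 = 29)
T = 1/141 (T = 1/(112 + 29) = 1/141 ≈ 0.0070922)
(B(-8) + 119)*T = (-5/2/(-8) + 119)*(1/141) = (-5/2*(-1/8) + 119)*(1/141) = (5/16 + 119)*(1/141) = (1909/16)*(1/141) = 1909/2256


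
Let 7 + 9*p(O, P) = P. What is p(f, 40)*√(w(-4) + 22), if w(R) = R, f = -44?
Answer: 11*√2 ≈ 15.556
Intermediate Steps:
p(O, P) = -7/9 + P/9
p(f, 40)*√(w(-4) + 22) = (-7/9 + (⅑)*40)*√(-4 + 22) = (-7/9 + 40/9)*√18 = 11*(3*√2)/3 = 11*√2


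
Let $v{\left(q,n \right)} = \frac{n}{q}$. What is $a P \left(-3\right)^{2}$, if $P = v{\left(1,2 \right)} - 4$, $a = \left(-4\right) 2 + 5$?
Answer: $54$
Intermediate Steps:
$a = -3$ ($a = -8 + 5 = -3$)
$P = -2$ ($P = \frac{2}{1} - 4 = 2 \cdot 1 - 4 = 2 - 4 = -2$)
$a P \left(-3\right)^{2} = \left(-3\right) \left(-2\right) \left(-3\right)^{2} = 6 \cdot 9 = 54$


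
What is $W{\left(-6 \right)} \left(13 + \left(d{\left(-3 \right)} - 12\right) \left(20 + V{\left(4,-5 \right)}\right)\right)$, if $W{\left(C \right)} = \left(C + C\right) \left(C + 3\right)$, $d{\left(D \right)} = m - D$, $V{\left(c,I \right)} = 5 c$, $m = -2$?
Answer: $-15372$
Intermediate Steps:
$d{\left(D \right)} = -2 - D$
$W{\left(C \right)} = 2 C \left(3 + C\right)$
$W{\left(-6 \right)} \left(13 + \left(d{\left(-3 \right)} - 12\right) \left(20 + V{\left(4,-5 \right)}\right)\right) = 2 \left(-6\right) \left(3 - 6\right) \left(13 + \left(\left(-2 - -3\right) - 12\right) \left(20 + 5 \cdot 4\right)\right) = 2 \left(-6\right) \left(-3\right) \left(13 + \left(\left(-2 + 3\right) - 12\right) \left(20 + 20\right)\right) = 36 \left(13 + \left(1 - 12\right) 40\right) = 36 \left(13 - 440\right) = 36 \left(-427\right) = -15372$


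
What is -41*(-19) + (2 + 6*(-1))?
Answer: 775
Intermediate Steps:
-41*(-19) + (2 + 6*(-1)) = 779 + (2 - 6) = 779 - 4 = 775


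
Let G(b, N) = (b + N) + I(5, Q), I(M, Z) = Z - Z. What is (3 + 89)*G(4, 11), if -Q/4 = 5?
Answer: 1380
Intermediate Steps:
Q = -20 (Q = -4*5 = -20)
I(M, Z) = 0
G(b, N) = N + b (G(b, N) = (b + N) + 0 = (N + b) + 0 = N + b)
(3 + 89)*G(4, 11) = (3 + 89)*(11 + 4) = 92*15 = 1380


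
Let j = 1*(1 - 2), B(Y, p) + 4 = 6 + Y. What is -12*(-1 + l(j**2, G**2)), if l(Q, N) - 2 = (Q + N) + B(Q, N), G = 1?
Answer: -72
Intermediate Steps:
B(Y, p) = 2 + Y (B(Y, p) = -4 + (6 + Y) = 2 + Y)
j = -1 (j = 1*(-1) = -1)
l(Q, N) = 4 + N + 2*Q (l(Q, N) = 2 + ((Q + N) + (2 + Q)) = 2 + ((N + Q) + (2 + Q)) = 2 + (2 + N + 2*Q) = 4 + N + 2*Q)
-12*(-1 + l(j**2, G**2)) = -12*(-1 + (4 + 1**2 + 2*(-1)**2)) = -12*(-1 + (4 + 1 + 2*1)) = -12*(-1 + (4 + 1 + 2)) = -12*(-1 + 7) = -12*6 = -72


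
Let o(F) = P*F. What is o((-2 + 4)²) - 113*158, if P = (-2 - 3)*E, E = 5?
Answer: -17954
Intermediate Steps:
P = -25 (P = (-2 - 3)*5 = -5*5 = -25)
o(F) = -25*F
o((-2 + 4)²) - 113*158 = -25*(-2 + 4)² - 113*158 = -25*2² - 17854 = -25*4 - 17854 = -100 - 17854 = -17954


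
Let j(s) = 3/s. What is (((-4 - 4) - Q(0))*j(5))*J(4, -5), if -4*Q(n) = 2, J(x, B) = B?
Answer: 45/2 ≈ 22.500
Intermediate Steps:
Q(n) = -½ (Q(n) = -¼*2 = -½)
(((-4 - 4) - Q(0))*j(5))*J(4, -5) = (((-4 - 4) - 1*(-½))*(3/5))*(-5) = ((-8 + ½)*(3*(⅕)))*(-5) = -15/2*⅗*(-5) = -9/2*(-5) = 45/2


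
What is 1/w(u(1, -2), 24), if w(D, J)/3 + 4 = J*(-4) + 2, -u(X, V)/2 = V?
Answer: -1/294 ≈ -0.0034014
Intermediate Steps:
u(X, V) = -2*V
w(D, J) = -6 - 12*J (w(D, J) = -12 + 3*(J*(-4) + 2) = -12 + 3*(-4*J + 2) = -12 + 3*(2 - 4*J) = -12 + (6 - 12*J) = -6 - 12*J)
1/w(u(1, -2), 24) = 1/(-6 - 12*24) = 1/(-6 - 288) = 1/(-294) = -1/294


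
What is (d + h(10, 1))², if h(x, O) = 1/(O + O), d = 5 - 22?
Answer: 1089/4 ≈ 272.25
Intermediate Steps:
d = -17
h(x, O) = 1/(2*O)
(d + h(10, 1))² = (-17 + (½)/1)² = (-17 + (½)*1)² = (-17 + ½)² = (-33/2)² = 1089/4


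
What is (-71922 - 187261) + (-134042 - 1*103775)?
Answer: -497000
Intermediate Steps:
(-71922 - 187261) + (-134042 - 1*103775) = -259183 + (-134042 - 103775) = -259183 - 237817 = -497000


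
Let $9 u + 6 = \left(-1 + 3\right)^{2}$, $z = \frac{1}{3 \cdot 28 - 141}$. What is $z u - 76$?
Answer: $- \frac{38986}{513} \approx -75.996$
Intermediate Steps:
$z = - \frac{1}{57}$ ($z = \frac{1}{84 - 141} = \frac{1}{-57} = - \frac{1}{57} \approx -0.017544$)
$u = - \frac{2}{9}$ ($u = - \frac{2}{3} + \frac{\left(-1 + 3\right)^{2}}{9} = - \frac{2}{3} + \frac{2^{2}}{9} = - \frac{2}{3} + \frac{1}{9} \cdot 4 = - \frac{2}{3} + \frac{4}{9} = - \frac{2}{9} \approx -0.22222$)
$z u - 76 = \left(- \frac{1}{57}\right) \left(- \frac{2}{9}\right) - 76 = \frac{2}{513} - 76 = - \frac{38986}{513}$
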